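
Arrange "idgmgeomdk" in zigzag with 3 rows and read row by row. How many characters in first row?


Zigzag "idgmgeomdk" into 3 rows:
Placing characters:
  'i' => row 0
  'd' => row 1
  'g' => row 2
  'm' => row 1
  'g' => row 0
  'e' => row 1
  'o' => row 2
  'm' => row 1
  'd' => row 0
  'k' => row 1
Rows:
  Row 0: "igd"
  Row 1: "dmemk"
  Row 2: "go"
First row length: 3

3


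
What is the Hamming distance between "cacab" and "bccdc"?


Comparing "cacab" and "bccdc" position by position:
  Position 0: 'c' vs 'b' => differ
  Position 1: 'a' vs 'c' => differ
  Position 2: 'c' vs 'c' => same
  Position 3: 'a' vs 'd' => differ
  Position 4: 'b' vs 'c' => differ
Total differences (Hamming distance): 4

4


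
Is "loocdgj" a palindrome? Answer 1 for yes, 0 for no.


Input: loocdgj
Reversed: jgdcool
  Compare pos 0 ('l') with pos 6 ('j'): MISMATCH
  Compare pos 1 ('o') with pos 5 ('g'): MISMATCH
  Compare pos 2 ('o') with pos 4 ('d'): MISMATCH
Result: not a palindrome

0


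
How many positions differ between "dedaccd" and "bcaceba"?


Comparing "dedaccd" and "bcaceba" position by position:
  Position 0: 'd' vs 'b' => DIFFER
  Position 1: 'e' vs 'c' => DIFFER
  Position 2: 'd' vs 'a' => DIFFER
  Position 3: 'a' vs 'c' => DIFFER
  Position 4: 'c' vs 'e' => DIFFER
  Position 5: 'c' vs 'b' => DIFFER
  Position 6: 'd' vs 'a' => DIFFER
Positions that differ: 7

7


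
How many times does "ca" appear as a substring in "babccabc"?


Searching for "ca" in "babccabc"
Scanning each position:
  Position 0: "ba" => no
  Position 1: "ab" => no
  Position 2: "bc" => no
  Position 3: "cc" => no
  Position 4: "ca" => MATCH
  Position 5: "ab" => no
  Position 6: "bc" => no
Total occurrences: 1

1


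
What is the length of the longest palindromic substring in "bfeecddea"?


Input: "bfeecddea"
Checking substrings for palindromes:
  [2:4] "ee" (len 2) => palindrome
  [5:7] "dd" (len 2) => palindrome
Longest palindromic substring: "ee" with length 2

2


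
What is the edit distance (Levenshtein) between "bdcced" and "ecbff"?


Computing edit distance: "bdcced" -> "ecbff"
DP table:
           e    c    b    f    f
      0    1    2    3    4    5
  b   1    1    2    2    3    4
  d   2    2    2    3    3    4
  c   3    3    2    3    4    4
  c   4    4    3    3    4    5
  e   5    4    4    4    4    5
  d   6    5    5    5    5    5
Edit distance = dp[6][5] = 5

5


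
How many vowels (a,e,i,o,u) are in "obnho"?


Input: obnho
Checking each character:
  'o' at position 0: vowel (running total: 1)
  'b' at position 1: consonant
  'n' at position 2: consonant
  'h' at position 3: consonant
  'o' at position 4: vowel (running total: 2)
Total vowels: 2

2


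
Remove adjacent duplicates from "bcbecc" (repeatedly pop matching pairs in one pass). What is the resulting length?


Input: bcbecc
Stack-based adjacent duplicate removal:
  Read 'b': push. Stack: b
  Read 'c': push. Stack: bc
  Read 'b': push. Stack: bcb
  Read 'e': push. Stack: bcbe
  Read 'c': push. Stack: bcbec
  Read 'c': matches stack top 'c' => pop. Stack: bcbe
Final stack: "bcbe" (length 4)

4


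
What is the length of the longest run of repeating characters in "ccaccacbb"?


Input: "ccaccacbb"
Scanning for longest run:
  Position 1 ('c'): continues run of 'c', length=2
  Position 2 ('a'): new char, reset run to 1
  Position 3 ('c'): new char, reset run to 1
  Position 4 ('c'): continues run of 'c', length=2
  Position 5 ('a'): new char, reset run to 1
  Position 6 ('c'): new char, reset run to 1
  Position 7 ('b'): new char, reset run to 1
  Position 8 ('b'): continues run of 'b', length=2
Longest run: 'c' with length 2

2


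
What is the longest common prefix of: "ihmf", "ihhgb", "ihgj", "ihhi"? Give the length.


Words: ihmf, ihhgb, ihgj, ihhi
  Position 0: all 'i' => match
  Position 1: all 'h' => match
  Position 2: ('m', 'h', 'g', 'h') => mismatch, stop
LCP = "ih" (length 2)

2


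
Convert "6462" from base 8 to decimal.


Input: "6462" in base 8
Positional expansion:
  Digit '6' (value 6) x 8^3 = 3072
  Digit '4' (value 4) x 8^2 = 256
  Digit '6' (value 6) x 8^1 = 48
  Digit '2' (value 2) x 8^0 = 2
Sum = 3378

3378


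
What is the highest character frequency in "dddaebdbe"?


Input: dddaebdbe
Character counts:
  'a': 1
  'b': 2
  'd': 4
  'e': 2
Maximum frequency: 4

4


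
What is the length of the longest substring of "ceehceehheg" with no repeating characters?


Input: "ceehceehheg"
Sliding window (track last position of each char):
  Position 0 ('c'): window [0,0] length 1 -- new best
  Position 1 ('e'): window [0,1] length 2 -- new best
  Position 2 ('e'): repeat (last at 1), move window start to 2
  Position 2 ('e'): window [2,2] length 1
  Position 3 ('h'): window [2,3] length 2
  Position 4 ('c'): window [2,4] length 3 -- new best
  Position 5 ('e'): repeat (last at 2), move window start to 3
  Position 5 ('e'): window [3,5] length 3
  Position 6 ('e'): repeat (last at 5), move window start to 6
  Position 6 ('e'): window [6,6] length 1
  Position 7 ('h'): window [6,7] length 2
  Position 8 ('h'): repeat (last at 7), move window start to 8
  Position 8 ('h'): window [8,8] length 1
  Position 9 ('e'): window [8,9] length 2
  Position 10 ('g'): window [8,10] length 3
Longest substring with no repeats: "ehc" with length 3

3


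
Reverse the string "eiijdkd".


Input: eiijdkd
Reading characters right to left:
  Position 6: 'd'
  Position 5: 'k'
  Position 4: 'd'
  Position 3: 'j'
  Position 2: 'i'
  Position 1: 'i'
  Position 0: 'e'
Reversed: dkdjiie

dkdjiie


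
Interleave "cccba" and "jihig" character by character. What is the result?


Interleaving "cccba" and "jihig":
  Position 0: 'c' from first, 'j' from second => "cj"
  Position 1: 'c' from first, 'i' from second => "ci"
  Position 2: 'c' from first, 'h' from second => "ch"
  Position 3: 'b' from first, 'i' from second => "bi"
  Position 4: 'a' from first, 'g' from second => "ag"
Result: cjcichbiag

cjcichbiag


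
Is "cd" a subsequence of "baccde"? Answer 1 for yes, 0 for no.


Check if "cd" is a subsequence of "baccde"
Greedy scan:
  Position 0 ('b'): no match needed
  Position 1 ('a'): no match needed
  Position 2 ('c'): matches sub[0] = 'c'
  Position 3 ('c'): no match needed
  Position 4 ('d'): matches sub[1] = 'd'
  Position 5 ('e'): no match needed
All 2 characters matched => is a subsequence

1


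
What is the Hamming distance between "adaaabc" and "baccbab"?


Comparing "adaaabc" and "baccbab" position by position:
  Position 0: 'a' vs 'b' => differ
  Position 1: 'd' vs 'a' => differ
  Position 2: 'a' vs 'c' => differ
  Position 3: 'a' vs 'c' => differ
  Position 4: 'a' vs 'b' => differ
  Position 5: 'b' vs 'a' => differ
  Position 6: 'c' vs 'b' => differ
Total differences (Hamming distance): 7

7


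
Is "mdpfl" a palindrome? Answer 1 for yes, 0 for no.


Input: mdpfl
Reversed: lfpdm
  Compare pos 0 ('m') with pos 4 ('l'): MISMATCH
  Compare pos 1 ('d') with pos 3 ('f'): MISMATCH
Result: not a palindrome

0


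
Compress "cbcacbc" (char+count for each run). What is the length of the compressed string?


Input: cbcacbc
Runs:
  'c' x 1 => "c1"
  'b' x 1 => "b1"
  'c' x 1 => "c1"
  'a' x 1 => "a1"
  'c' x 1 => "c1"
  'b' x 1 => "b1"
  'c' x 1 => "c1"
Compressed: "c1b1c1a1c1b1c1"
Compressed length: 14

14


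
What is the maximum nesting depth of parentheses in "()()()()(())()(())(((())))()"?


Input: "()()()()(())()(())(((())))()"
Tracking depth:
  Position 0 '(': depth becomes 1
  Position 1 ')': depth becomes 0
  Position 2 '(': depth becomes 1
  Position 3 ')': depth becomes 0
  Position 4 '(': depth becomes 1
  Position 5 ')': depth becomes 0
  Position 6 '(': depth becomes 1
  Position 7 ')': depth becomes 0
  Position 8 '(': depth becomes 1
  Position 9 '(': depth becomes 2
  Position 10 ')': depth becomes 1
  Position 11 ')': depth becomes 0
  Position 12 '(': depth becomes 1
  Position 13 ')': depth becomes 0
  Position 14 '(': depth becomes 1
  Position 15 '(': depth becomes 2
  Position 16 ')': depth becomes 1
  Position 17 ')': depth becomes 0
  Position 18 '(': depth becomes 1
  Position 19 '(': depth becomes 2
  Position 20 '(': depth becomes 3
  Position 21 '(': depth becomes 4
  Position 22 ')': depth becomes 3
  Position 23 ')': depth becomes 2
  Position 24 ')': depth becomes 1
  Position 25 ')': depth becomes 0
  Position 26 '(': depth becomes 1
  Position 27 ')': depth becomes 0
Maximum depth reached: 4

4


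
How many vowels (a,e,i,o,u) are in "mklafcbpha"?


Input: mklafcbpha
Checking each character:
  'm' at position 0: consonant
  'k' at position 1: consonant
  'l' at position 2: consonant
  'a' at position 3: vowel (running total: 1)
  'f' at position 4: consonant
  'c' at position 5: consonant
  'b' at position 6: consonant
  'p' at position 7: consonant
  'h' at position 8: consonant
  'a' at position 9: vowel (running total: 2)
Total vowels: 2

2


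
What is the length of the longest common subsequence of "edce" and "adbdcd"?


LCS of "edce" and "adbdcd"
DP table:
           a    d    b    d    c    d
      0    0    0    0    0    0    0
  e   0    0    0    0    0    0    0
  d   0    0    1    1    1    1    1
  c   0    0    1    1    1    2    2
  e   0    0    1    1    1    2    2
LCS length = dp[4][6] = 2

2


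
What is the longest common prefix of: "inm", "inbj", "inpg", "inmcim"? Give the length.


Words: inm, inbj, inpg, inmcim
  Position 0: all 'i' => match
  Position 1: all 'n' => match
  Position 2: ('m', 'b', 'p', 'm') => mismatch, stop
LCP = "in" (length 2)

2


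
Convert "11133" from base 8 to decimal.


Input: "11133" in base 8
Positional expansion:
  Digit '1' (value 1) x 8^4 = 4096
  Digit '1' (value 1) x 8^3 = 512
  Digit '1' (value 1) x 8^2 = 64
  Digit '3' (value 3) x 8^1 = 24
  Digit '3' (value 3) x 8^0 = 3
Sum = 4699

4699


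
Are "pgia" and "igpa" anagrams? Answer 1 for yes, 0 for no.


Strings: "pgia", "igpa"
Sorted first:  agip
Sorted second: agip
Sorted forms match => anagrams

1


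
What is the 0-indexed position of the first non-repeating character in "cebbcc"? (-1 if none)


Input: cebbcc
Character frequencies:
  'b': 2
  'c': 3
  'e': 1
Scanning left to right for freq == 1:
  Position 0 ('c'): freq=3, skip
  Position 1 ('e'): unique! => answer = 1

1


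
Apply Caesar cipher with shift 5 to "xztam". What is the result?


Caesar cipher: shift "xztam" by 5
  'x' (pos 23) + 5 = pos 2 = 'c'
  'z' (pos 25) + 5 = pos 4 = 'e'
  't' (pos 19) + 5 = pos 24 = 'y'
  'a' (pos 0) + 5 = pos 5 = 'f'
  'm' (pos 12) + 5 = pos 17 = 'r'
Result: ceyfr

ceyfr


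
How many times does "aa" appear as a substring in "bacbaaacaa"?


Searching for "aa" in "bacbaaacaa"
Scanning each position:
  Position 0: "ba" => no
  Position 1: "ac" => no
  Position 2: "cb" => no
  Position 3: "ba" => no
  Position 4: "aa" => MATCH
  Position 5: "aa" => MATCH
  Position 6: "ac" => no
  Position 7: "ca" => no
  Position 8: "aa" => MATCH
Total occurrences: 3

3


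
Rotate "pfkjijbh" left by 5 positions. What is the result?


Input: "pfkjijbh", rotate left by 5
First 5 characters: "pfkji"
Remaining characters: "jbh"
Concatenate remaining + first: "jbh" + "pfkji" = "jbhpfkji"

jbhpfkji


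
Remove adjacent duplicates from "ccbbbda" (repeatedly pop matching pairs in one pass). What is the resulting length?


Input: ccbbbda
Stack-based adjacent duplicate removal:
  Read 'c': push. Stack: c
  Read 'c': matches stack top 'c' => pop. Stack: (empty)
  Read 'b': push. Stack: b
  Read 'b': matches stack top 'b' => pop. Stack: (empty)
  Read 'b': push. Stack: b
  Read 'd': push. Stack: bd
  Read 'a': push. Stack: bda
Final stack: "bda" (length 3)

3


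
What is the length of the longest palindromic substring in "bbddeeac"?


Input: "bbddeeac"
Checking substrings for palindromes:
  [0:2] "bb" (len 2) => palindrome
  [2:4] "dd" (len 2) => palindrome
  [4:6] "ee" (len 2) => palindrome
Longest palindromic substring: "bb" with length 2

2


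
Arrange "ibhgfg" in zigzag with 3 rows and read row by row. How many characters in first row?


Zigzag "ibhgfg" into 3 rows:
Placing characters:
  'i' => row 0
  'b' => row 1
  'h' => row 2
  'g' => row 1
  'f' => row 0
  'g' => row 1
Rows:
  Row 0: "if"
  Row 1: "bgg"
  Row 2: "h"
First row length: 2

2


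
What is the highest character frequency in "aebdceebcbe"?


Input: aebdceebcbe
Character counts:
  'a': 1
  'b': 3
  'c': 2
  'd': 1
  'e': 4
Maximum frequency: 4

4


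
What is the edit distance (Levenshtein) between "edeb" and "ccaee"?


Computing edit distance: "edeb" -> "ccaee"
DP table:
           c    c    a    e    e
      0    1    2    3    4    5
  e   1    1    2    3    3    4
  d   2    2    2    3    4    4
  e   3    3    3    3    3    4
  b   4    4    4    4    4    4
Edit distance = dp[4][5] = 4

4


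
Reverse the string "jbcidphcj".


Input: jbcidphcj
Reading characters right to left:
  Position 8: 'j'
  Position 7: 'c'
  Position 6: 'h'
  Position 5: 'p'
  Position 4: 'd'
  Position 3: 'i'
  Position 2: 'c'
  Position 1: 'b'
  Position 0: 'j'
Reversed: jchpdicbj

jchpdicbj


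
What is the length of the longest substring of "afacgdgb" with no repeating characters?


Input: "afacgdgb"
Sliding window (track last position of each char):
  Position 0 ('a'): window [0,0] length 1 -- new best
  Position 1 ('f'): window [0,1] length 2 -- new best
  Position 2 ('a'): repeat (last at 0), move window start to 1
  Position 2 ('a'): window [1,2] length 2
  Position 3 ('c'): window [1,3] length 3 -- new best
  Position 4 ('g'): window [1,4] length 4 -- new best
  Position 5 ('d'): window [1,5] length 5 -- new best
  Position 6 ('g'): repeat (last at 4), move window start to 5
  Position 6 ('g'): window [5,6] length 2
  Position 7 ('b'): window [5,7] length 3
Longest substring with no repeats: "facgd" with length 5

5


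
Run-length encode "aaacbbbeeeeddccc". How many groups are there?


Input: aaacbbbeeeeddccc
Scanning for consecutive runs:
  Group 1: 'a' x 3 (positions 0-2)
  Group 2: 'c' x 1 (positions 3-3)
  Group 3: 'b' x 3 (positions 4-6)
  Group 4: 'e' x 4 (positions 7-10)
  Group 5: 'd' x 2 (positions 11-12)
  Group 6: 'c' x 3 (positions 13-15)
Total groups: 6

6


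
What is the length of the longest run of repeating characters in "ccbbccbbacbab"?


Input: "ccbbccbbacbab"
Scanning for longest run:
  Position 1 ('c'): continues run of 'c', length=2
  Position 2 ('b'): new char, reset run to 1
  Position 3 ('b'): continues run of 'b', length=2
  Position 4 ('c'): new char, reset run to 1
  Position 5 ('c'): continues run of 'c', length=2
  Position 6 ('b'): new char, reset run to 1
  Position 7 ('b'): continues run of 'b', length=2
  Position 8 ('a'): new char, reset run to 1
  Position 9 ('c'): new char, reset run to 1
  Position 10 ('b'): new char, reset run to 1
  Position 11 ('a'): new char, reset run to 1
  Position 12 ('b'): new char, reset run to 1
Longest run: 'c' with length 2

2


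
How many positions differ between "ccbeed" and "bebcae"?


Comparing "ccbeed" and "bebcae" position by position:
  Position 0: 'c' vs 'b' => DIFFER
  Position 1: 'c' vs 'e' => DIFFER
  Position 2: 'b' vs 'b' => same
  Position 3: 'e' vs 'c' => DIFFER
  Position 4: 'e' vs 'a' => DIFFER
  Position 5: 'd' vs 'e' => DIFFER
Positions that differ: 5

5


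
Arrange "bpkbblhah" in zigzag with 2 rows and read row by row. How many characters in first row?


Zigzag "bpkbblhah" into 2 rows:
Placing characters:
  'b' => row 0
  'p' => row 1
  'k' => row 0
  'b' => row 1
  'b' => row 0
  'l' => row 1
  'h' => row 0
  'a' => row 1
  'h' => row 0
Rows:
  Row 0: "bkbhh"
  Row 1: "pbla"
First row length: 5

5


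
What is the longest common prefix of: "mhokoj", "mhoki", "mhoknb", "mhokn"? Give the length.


Words: mhokoj, mhoki, mhoknb, mhokn
  Position 0: all 'm' => match
  Position 1: all 'h' => match
  Position 2: all 'o' => match
  Position 3: all 'k' => match
  Position 4: ('o', 'i', 'n', 'n') => mismatch, stop
LCP = "mhok" (length 4)

4


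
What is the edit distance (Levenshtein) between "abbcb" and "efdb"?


Computing edit distance: "abbcb" -> "efdb"
DP table:
           e    f    d    b
      0    1    2    3    4
  a   1    1    2    3    4
  b   2    2    2    3    3
  b   3    3    3    3    3
  c   4    4    4    4    4
  b   5    5    5    5    4
Edit distance = dp[5][4] = 4

4


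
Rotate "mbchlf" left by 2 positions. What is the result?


Input: "mbchlf", rotate left by 2
First 2 characters: "mb"
Remaining characters: "chlf"
Concatenate remaining + first: "chlf" + "mb" = "chlfmb"

chlfmb


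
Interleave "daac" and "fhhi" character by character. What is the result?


Interleaving "daac" and "fhhi":
  Position 0: 'd' from first, 'f' from second => "df"
  Position 1: 'a' from first, 'h' from second => "ah"
  Position 2: 'a' from first, 'h' from second => "ah"
  Position 3: 'c' from first, 'i' from second => "ci"
Result: dfahahci

dfahahci


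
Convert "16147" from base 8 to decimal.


Input: "16147" in base 8
Positional expansion:
  Digit '1' (value 1) x 8^4 = 4096
  Digit '6' (value 6) x 8^3 = 3072
  Digit '1' (value 1) x 8^2 = 64
  Digit '4' (value 4) x 8^1 = 32
  Digit '7' (value 7) x 8^0 = 7
Sum = 7271

7271


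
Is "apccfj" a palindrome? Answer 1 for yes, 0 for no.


Input: apccfj
Reversed: jfccpa
  Compare pos 0 ('a') with pos 5 ('j'): MISMATCH
  Compare pos 1 ('p') with pos 4 ('f'): MISMATCH
  Compare pos 2 ('c') with pos 3 ('c'): match
Result: not a palindrome

0


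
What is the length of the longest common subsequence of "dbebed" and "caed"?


LCS of "dbebed" and "caed"
DP table:
           c    a    e    d
      0    0    0    0    0
  d   0    0    0    0    1
  b   0    0    0    0    1
  e   0    0    0    1    1
  b   0    0    0    1    1
  e   0    0    0    1    1
  d   0    0    0    1    2
LCS length = dp[6][4] = 2

2


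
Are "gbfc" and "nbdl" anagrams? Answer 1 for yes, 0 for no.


Strings: "gbfc", "nbdl"
Sorted first:  bcfg
Sorted second: bdln
Differ at position 1: 'c' vs 'd' => not anagrams

0


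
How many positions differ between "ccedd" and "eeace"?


Comparing "ccedd" and "eeace" position by position:
  Position 0: 'c' vs 'e' => DIFFER
  Position 1: 'c' vs 'e' => DIFFER
  Position 2: 'e' vs 'a' => DIFFER
  Position 3: 'd' vs 'c' => DIFFER
  Position 4: 'd' vs 'e' => DIFFER
Positions that differ: 5

5


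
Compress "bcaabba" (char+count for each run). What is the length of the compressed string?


Input: bcaabba
Runs:
  'b' x 1 => "b1"
  'c' x 1 => "c1"
  'a' x 2 => "a2"
  'b' x 2 => "b2"
  'a' x 1 => "a1"
Compressed: "b1c1a2b2a1"
Compressed length: 10

10


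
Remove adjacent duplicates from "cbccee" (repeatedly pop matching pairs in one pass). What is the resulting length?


Input: cbccee
Stack-based adjacent duplicate removal:
  Read 'c': push. Stack: c
  Read 'b': push. Stack: cb
  Read 'c': push. Stack: cbc
  Read 'c': matches stack top 'c' => pop. Stack: cb
  Read 'e': push. Stack: cbe
  Read 'e': matches stack top 'e' => pop. Stack: cb
Final stack: "cb" (length 2)

2


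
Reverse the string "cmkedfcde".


Input: cmkedfcde
Reading characters right to left:
  Position 8: 'e'
  Position 7: 'd'
  Position 6: 'c'
  Position 5: 'f'
  Position 4: 'd'
  Position 3: 'e'
  Position 2: 'k'
  Position 1: 'm'
  Position 0: 'c'
Reversed: edcfdekmc

edcfdekmc


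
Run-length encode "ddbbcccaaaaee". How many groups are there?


Input: ddbbcccaaaaee
Scanning for consecutive runs:
  Group 1: 'd' x 2 (positions 0-1)
  Group 2: 'b' x 2 (positions 2-3)
  Group 3: 'c' x 3 (positions 4-6)
  Group 4: 'a' x 4 (positions 7-10)
  Group 5: 'e' x 2 (positions 11-12)
Total groups: 5

5


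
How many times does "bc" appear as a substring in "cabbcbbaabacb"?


Searching for "bc" in "cabbcbbaabacb"
Scanning each position:
  Position 0: "ca" => no
  Position 1: "ab" => no
  Position 2: "bb" => no
  Position 3: "bc" => MATCH
  Position 4: "cb" => no
  Position 5: "bb" => no
  Position 6: "ba" => no
  Position 7: "aa" => no
  Position 8: "ab" => no
  Position 9: "ba" => no
  Position 10: "ac" => no
  Position 11: "cb" => no
Total occurrences: 1

1


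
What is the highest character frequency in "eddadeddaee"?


Input: eddadeddaee
Character counts:
  'a': 2
  'd': 5
  'e': 4
Maximum frequency: 5

5


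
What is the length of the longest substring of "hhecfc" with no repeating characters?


Input: "hhecfc"
Sliding window (track last position of each char):
  Position 0 ('h'): window [0,0] length 1 -- new best
  Position 1 ('h'): repeat (last at 0), move window start to 1
  Position 1 ('h'): window [1,1] length 1
  Position 2 ('e'): window [1,2] length 2 -- new best
  Position 3 ('c'): window [1,3] length 3 -- new best
  Position 4 ('f'): window [1,4] length 4 -- new best
  Position 5 ('c'): repeat (last at 3), move window start to 4
  Position 5 ('c'): window [4,5] length 2
Longest substring with no repeats: "hecf" with length 4

4


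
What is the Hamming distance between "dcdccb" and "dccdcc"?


Comparing "dcdccb" and "dccdcc" position by position:
  Position 0: 'd' vs 'd' => same
  Position 1: 'c' vs 'c' => same
  Position 2: 'd' vs 'c' => differ
  Position 3: 'c' vs 'd' => differ
  Position 4: 'c' vs 'c' => same
  Position 5: 'b' vs 'c' => differ
Total differences (Hamming distance): 3

3


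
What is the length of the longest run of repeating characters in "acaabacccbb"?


Input: "acaabacccbb"
Scanning for longest run:
  Position 1 ('c'): new char, reset run to 1
  Position 2 ('a'): new char, reset run to 1
  Position 3 ('a'): continues run of 'a', length=2
  Position 4 ('b'): new char, reset run to 1
  Position 5 ('a'): new char, reset run to 1
  Position 6 ('c'): new char, reset run to 1
  Position 7 ('c'): continues run of 'c', length=2
  Position 8 ('c'): continues run of 'c', length=3
  Position 9 ('b'): new char, reset run to 1
  Position 10 ('b'): continues run of 'b', length=2
Longest run: 'c' with length 3

3


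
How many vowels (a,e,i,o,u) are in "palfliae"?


Input: palfliae
Checking each character:
  'p' at position 0: consonant
  'a' at position 1: vowel (running total: 1)
  'l' at position 2: consonant
  'f' at position 3: consonant
  'l' at position 4: consonant
  'i' at position 5: vowel (running total: 2)
  'a' at position 6: vowel (running total: 3)
  'e' at position 7: vowel (running total: 4)
Total vowels: 4

4


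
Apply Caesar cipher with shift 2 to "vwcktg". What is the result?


Caesar cipher: shift "vwcktg" by 2
  'v' (pos 21) + 2 = pos 23 = 'x'
  'w' (pos 22) + 2 = pos 24 = 'y'
  'c' (pos 2) + 2 = pos 4 = 'e'
  'k' (pos 10) + 2 = pos 12 = 'm'
  't' (pos 19) + 2 = pos 21 = 'v'
  'g' (pos 6) + 2 = pos 8 = 'i'
Result: xyemvi

xyemvi


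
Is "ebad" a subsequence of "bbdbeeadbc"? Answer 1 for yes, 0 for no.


Check if "ebad" is a subsequence of "bbdbeeadbc"
Greedy scan:
  Position 0 ('b'): no match needed
  Position 1 ('b'): no match needed
  Position 2 ('d'): no match needed
  Position 3 ('b'): no match needed
  Position 4 ('e'): matches sub[0] = 'e'
  Position 5 ('e'): no match needed
  Position 6 ('a'): no match needed
  Position 7 ('d'): no match needed
  Position 8 ('b'): matches sub[1] = 'b'
  Position 9 ('c'): no match needed
Only matched 2/4 characters => not a subsequence

0


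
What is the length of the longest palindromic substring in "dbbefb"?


Input: "dbbefb"
Checking substrings for palindromes:
  [1:3] "bb" (len 2) => palindrome
Longest palindromic substring: "bb" with length 2

2


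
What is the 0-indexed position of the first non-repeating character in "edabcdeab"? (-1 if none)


Input: edabcdeab
Character frequencies:
  'a': 2
  'b': 2
  'c': 1
  'd': 2
  'e': 2
Scanning left to right for freq == 1:
  Position 0 ('e'): freq=2, skip
  Position 1 ('d'): freq=2, skip
  Position 2 ('a'): freq=2, skip
  Position 3 ('b'): freq=2, skip
  Position 4 ('c'): unique! => answer = 4

4


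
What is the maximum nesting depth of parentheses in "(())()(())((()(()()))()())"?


Input: "(())()(())((()(()()))()())"
Tracking depth:
  Position 0 '(': depth becomes 1
  Position 1 '(': depth becomes 2
  Position 2 ')': depth becomes 1
  Position 3 ')': depth becomes 0
  Position 4 '(': depth becomes 1
  Position 5 ')': depth becomes 0
  Position 6 '(': depth becomes 1
  Position 7 '(': depth becomes 2
  Position 8 ')': depth becomes 1
  Position 9 ')': depth becomes 0
  Position 10 '(': depth becomes 1
  Position 11 '(': depth becomes 2
  Position 12 '(': depth becomes 3
  Position 13 ')': depth becomes 2
  Position 14 '(': depth becomes 3
  Position 15 '(': depth becomes 4
  Position 16 ')': depth becomes 3
  Position 17 '(': depth becomes 4
  Position 18 ')': depth becomes 3
  Position 19 ')': depth becomes 2
  Position 20 ')': depth becomes 1
  Position 21 '(': depth becomes 2
  Position 22 ')': depth becomes 1
  Position 23 '(': depth becomes 2
  Position 24 ')': depth becomes 1
  Position 25 ')': depth becomes 0
Maximum depth reached: 4

4


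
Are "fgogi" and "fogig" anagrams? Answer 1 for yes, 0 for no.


Strings: "fgogi", "fogig"
Sorted first:  fggio
Sorted second: fggio
Sorted forms match => anagrams

1


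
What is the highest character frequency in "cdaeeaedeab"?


Input: cdaeeaedeab
Character counts:
  'a': 3
  'b': 1
  'c': 1
  'd': 2
  'e': 4
Maximum frequency: 4

4


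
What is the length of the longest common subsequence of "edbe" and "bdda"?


LCS of "edbe" and "bdda"
DP table:
           b    d    d    a
      0    0    0    0    0
  e   0    0    0    0    0
  d   0    0    1    1    1
  b   0    1    1    1    1
  e   0    1    1    1    1
LCS length = dp[4][4] = 1

1


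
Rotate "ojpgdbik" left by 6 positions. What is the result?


Input: "ojpgdbik", rotate left by 6
First 6 characters: "ojpgdb"
Remaining characters: "ik"
Concatenate remaining + first: "ik" + "ojpgdb" = "ikojpgdb"

ikojpgdb


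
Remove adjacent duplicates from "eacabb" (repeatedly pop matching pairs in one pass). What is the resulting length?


Input: eacabb
Stack-based adjacent duplicate removal:
  Read 'e': push. Stack: e
  Read 'a': push. Stack: ea
  Read 'c': push. Stack: eac
  Read 'a': push. Stack: eaca
  Read 'b': push. Stack: eacab
  Read 'b': matches stack top 'b' => pop. Stack: eaca
Final stack: "eaca" (length 4)

4


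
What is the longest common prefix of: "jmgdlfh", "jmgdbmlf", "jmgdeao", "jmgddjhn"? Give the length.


Words: jmgdlfh, jmgdbmlf, jmgdeao, jmgddjhn
  Position 0: all 'j' => match
  Position 1: all 'm' => match
  Position 2: all 'g' => match
  Position 3: all 'd' => match
  Position 4: ('l', 'b', 'e', 'd') => mismatch, stop
LCP = "jmgd" (length 4)

4


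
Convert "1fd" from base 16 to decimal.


Input: "1fd" in base 16
Positional expansion:
  Digit '1' (value 1) x 16^2 = 256
  Digit 'f' (value 15) x 16^1 = 240
  Digit 'd' (value 13) x 16^0 = 13
Sum = 509

509


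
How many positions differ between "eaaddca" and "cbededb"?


Comparing "eaaddca" and "cbededb" position by position:
  Position 0: 'e' vs 'c' => DIFFER
  Position 1: 'a' vs 'b' => DIFFER
  Position 2: 'a' vs 'e' => DIFFER
  Position 3: 'd' vs 'd' => same
  Position 4: 'd' vs 'e' => DIFFER
  Position 5: 'c' vs 'd' => DIFFER
  Position 6: 'a' vs 'b' => DIFFER
Positions that differ: 6

6


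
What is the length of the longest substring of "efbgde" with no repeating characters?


Input: "efbgde"
Sliding window (track last position of each char):
  Position 0 ('e'): window [0,0] length 1 -- new best
  Position 1 ('f'): window [0,1] length 2 -- new best
  Position 2 ('b'): window [0,2] length 3 -- new best
  Position 3 ('g'): window [0,3] length 4 -- new best
  Position 4 ('d'): window [0,4] length 5 -- new best
  Position 5 ('e'): repeat (last at 0), move window start to 1
  Position 5 ('e'): window [1,5] length 5
Longest substring with no repeats: "efbgd" with length 5

5


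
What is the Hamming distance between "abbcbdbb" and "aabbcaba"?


Comparing "abbcbdbb" and "aabbcaba" position by position:
  Position 0: 'a' vs 'a' => same
  Position 1: 'b' vs 'a' => differ
  Position 2: 'b' vs 'b' => same
  Position 3: 'c' vs 'b' => differ
  Position 4: 'b' vs 'c' => differ
  Position 5: 'd' vs 'a' => differ
  Position 6: 'b' vs 'b' => same
  Position 7: 'b' vs 'a' => differ
Total differences (Hamming distance): 5

5


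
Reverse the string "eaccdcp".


Input: eaccdcp
Reading characters right to left:
  Position 6: 'p'
  Position 5: 'c'
  Position 4: 'd'
  Position 3: 'c'
  Position 2: 'c'
  Position 1: 'a'
  Position 0: 'e'
Reversed: pcdccae

pcdccae


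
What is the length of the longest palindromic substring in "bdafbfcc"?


Input: "bdafbfcc"
Checking substrings for palindromes:
  [3:6] "fbf" (len 3) => palindrome
  [6:8] "cc" (len 2) => palindrome
Longest palindromic substring: "fbf" with length 3

3


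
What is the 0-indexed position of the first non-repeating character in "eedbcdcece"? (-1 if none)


Input: eedbcdcece
Character frequencies:
  'b': 1
  'c': 3
  'd': 2
  'e': 4
Scanning left to right for freq == 1:
  Position 0 ('e'): freq=4, skip
  Position 1 ('e'): freq=4, skip
  Position 2 ('d'): freq=2, skip
  Position 3 ('b'): unique! => answer = 3

3


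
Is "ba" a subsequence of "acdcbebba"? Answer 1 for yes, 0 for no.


Check if "ba" is a subsequence of "acdcbebba"
Greedy scan:
  Position 0 ('a'): no match needed
  Position 1 ('c'): no match needed
  Position 2 ('d'): no match needed
  Position 3 ('c'): no match needed
  Position 4 ('b'): matches sub[0] = 'b'
  Position 5 ('e'): no match needed
  Position 6 ('b'): no match needed
  Position 7 ('b'): no match needed
  Position 8 ('a'): matches sub[1] = 'a'
All 2 characters matched => is a subsequence

1


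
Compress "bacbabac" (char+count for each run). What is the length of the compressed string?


Input: bacbabac
Runs:
  'b' x 1 => "b1"
  'a' x 1 => "a1"
  'c' x 1 => "c1"
  'b' x 1 => "b1"
  'a' x 1 => "a1"
  'b' x 1 => "b1"
  'a' x 1 => "a1"
  'c' x 1 => "c1"
Compressed: "b1a1c1b1a1b1a1c1"
Compressed length: 16

16


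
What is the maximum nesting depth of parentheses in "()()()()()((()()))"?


Input: "()()()()()((()()))"
Tracking depth:
  Position 0 '(': depth becomes 1
  Position 1 ')': depth becomes 0
  Position 2 '(': depth becomes 1
  Position 3 ')': depth becomes 0
  Position 4 '(': depth becomes 1
  Position 5 ')': depth becomes 0
  Position 6 '(': depth becomes 1
  Position 7 ')': depth becomes 0
  Position 8 '(': depth becomes 1
  Position 9 ')': depth becomes 0
  Position 10 '(': depth becomes 1
  Position 11 '(': depth becomes 2
  Position 12 '(': depth becomes 3
  Position 13 ')': depth becomes 2
  Position 14 '(': depth becomes 3
  Position 15 ')': depth becomes 2
  Position 16 ')': depth becomes 1
  Position 17 ')': depth becomes 0
Maximum depth reached: 3

3


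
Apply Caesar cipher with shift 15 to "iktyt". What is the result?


Caesar cipher: shift "iktyt" by 15
  'i' (pos 8) + 15 = pos 23 = 'x'
  'k' (pos 10) + 15 = pos 25 = 'z'
  't' (pos 19) + 15 = pos 8 = 'i'
  'y' (pos 24) + 15 = pos 13 = 'n'
  't' (pos 19) + 15 = pos 8 = 'i'
Result: xzini

xzini


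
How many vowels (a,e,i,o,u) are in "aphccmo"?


Input: aphccmo
Checking each character:
  'a' at position 0: vowel (running total: 1)
  'p' at position 1: consonant
  'h' at position 2: consonant
  'c' at position 3: consonant
  'c' at position 4: consonant
  'm' at position 5: consonant
  'o' at position 6: vowel (running total: 2)
Total vowels: 2

2


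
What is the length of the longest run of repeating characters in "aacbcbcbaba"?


Input: "aacbcbcbaba"
Scanning for longest run:
  Position 1 ('a'): continues run of 'a', length=2
  Position 2 ('c'): new char, reset run to 1
  Position 3 ('b'): new char, reset run to 1
  Position 4 ('c'): new char, reset run to 1
  Position 5 ('b'): new char, reset run to 1
  Position 6 ('c'): new char, reset run to 1
  Position 7 ('b'): new char, reset run to 1
  Position 8 ('a'): new char, reset run to 1
  Position 9 ('b'): new char, reset run to 1
  Position 10 ('a'): new char, reset run to 1
Longest run: 'a' with length 2

2


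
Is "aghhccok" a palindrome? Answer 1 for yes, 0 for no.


Input: aghhccok
Reversed: kocchhga
  Compare pos 0 ('a') with pos 7 ('k'): MISMATCH
  Compare pos 1 ('g') with pos 6 ('o'): MISMATCH
  Compare pos 2 ('h') with pos 5 ('c'): MISMATCH
  Compare pos 3 ('h') with pos 4 ('c'): MISMATCH
Result: not a palindrome

0


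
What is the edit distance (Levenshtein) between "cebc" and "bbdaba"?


Computing edit distance: "cebc" -> "bbdaba"
DP table:
           b    b    d    a    b    a
      0    1    2    3    4    5    6
  c   1    1    2    3    4    5    6
  e   2    2    2    3    4    5    6
  b   3    2    2    3    4    4    5
  c   4    3    3    3    4    5    5
Edit distance = dp[4][6] = 5

5


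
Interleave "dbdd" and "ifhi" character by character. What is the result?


Interleaving "dbdd" and "ifhi":
  Position 0: 'd' from first, 'i' from second => "di"
  Position 1: 'b' from first, 'f' from second => "bf"
  Position 2: 'd' from first, 'h' from second => "dh"
  Position 3: 'd' from first, 'i' from second => "di"
Result: dibfdhdi

dibfdhdi


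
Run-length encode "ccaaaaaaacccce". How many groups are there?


Input: ccaaaaaaacccce
Scanning for consecutive runs:
  Group 1: 'c' x 2 (positions 0-1)
  Group 2: 'a' x 7 (positions 2-8)
  Group 3: 'c' x 4 (positions 9-12)
  Group 4: 'e' x 1 (positions 13-13)
Total groups: 4

4


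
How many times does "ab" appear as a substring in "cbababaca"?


Searching for "ab" in "cbababaca"
Scanning each position:
  Position 0: "cb" => no
  Position 1: "ba" => no
  Position 2: "ab" => MATCH
  Position 3: "ba" => no
  Position 4: "ab" => MATCH
  Position 5: "ba" => no
  Position 6: "ac" => no
  Position 7: "ca" => no
Total occurrences: 2

2


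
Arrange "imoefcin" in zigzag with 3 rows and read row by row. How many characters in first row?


Zigzag "imoefcin" into 3 rows:
Placing characters:
  'i' => row 0
  'm' => row 1
  'o' => row 2
  'e' => row 1
  'f' => row 0
  'c' => row 1
  'i' => row 2
  'n' => row 1
Rows:
  Row 0: "if"
  Row 1: "mecn"
  Row 2: "oi"
First row length: 2

2


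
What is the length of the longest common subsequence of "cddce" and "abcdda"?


LCS of "cddce" and "abcdda"
DP table:
           a    b    c    d    d    a
      0    0    0    0    0    0    0
  c   0    0    0    1    1    1    1
  d   0    0    0    1    2    2    2
  d   0    0    0    1    2    3    3
  c   0    0    0    1    2    3    3
  e   0    0    0    1    2    3    3
LCS length = dp[5][6] = 3

3


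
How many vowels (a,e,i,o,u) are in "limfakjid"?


Input: limfakjid
Checking each character:
  'l' at position 0: consonant
  'i' at position 1: vowel (running total: 1)
  'm' at position 2: consonant
  'f' at position 3: consonant
  'a' at position 4: vowel (running total: 2)
  'k' at position 5: consonant
  'j' at position 6: consonant
  'i' at position 7: vowel (running total: 3)
  'd' at position 8: consonant
Total vowels: 3

3


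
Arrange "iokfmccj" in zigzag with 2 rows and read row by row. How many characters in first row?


Zigzag "iokfmccj" into 2 rows:
Placing characters:
  'i' => row 0
  'o' => row 1
  'k' => row 0
  'f' => row 1
  'm' => row 0
  'c' => row 1
  'c' => row 0
  'j' => row 1
Rows:
  Row 0: "ikmc"
  Row 1: "ofcj"
First row length: 4

4


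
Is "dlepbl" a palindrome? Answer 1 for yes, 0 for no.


Input: dlepbl
Reversed: lbpeld
  Compare pos 0 ('d') with pos 5 ('l'): MISMATCH
  Compare pos 1 ('l') with pos 4 ('b'): MISMATCH
  Compare pos 2 ('e') with pos 3 ('p'): MISMATCH
Result: not a palindrome

0


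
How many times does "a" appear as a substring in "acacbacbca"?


Searching for "a" in "acacbacbca"
Scanning each position:
  Position 0: "a" => MATCH
  Position 1: "c" => no
  Position 2: "a" => MATCH
  Position 3: "c" => no
  Position 4: "b" => no
  Position 5: "a" => MATCH
  Position 6: "c" => no
  Position 7: "b" => no
  Position 8: "c" => no
  Position 9: "a" => MATCH
Total occurrences: 4

4


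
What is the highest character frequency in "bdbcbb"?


Input: bdbcbb
Character counts:
  'b': 4
  'c': 1
  'd': 1
Maximum frequency: 4

4


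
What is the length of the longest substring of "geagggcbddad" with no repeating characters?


Input: "geagggcbddad"
Sliding window (track last position of each char):
  Position 0 ('g'): window [0,0] length 1 -- new best
  Position 1 ('e'): window [0,1] length 2 -- new best
  Position 2 ('a'): window [0,2] length 3 -- new best
  Position 3 ('g'): repeat (last at 0), move window start to 1
  Position 3 ('g'): window [1,3] length 3
  Position 4 ('g'): repeat (last at 3), move window start to 4
  Position 4 ('g'): window [4,4] length 1
  Position 5 ('g'): repeat (last at 4), move window start to 5
  Position 5 ('g'): window [5,5] length 1
  Position 6 ('c'): window [5,6] length 2
  Position 7 ('b'): window [5,7] length 3
  Position 8 ('d'): window [5,8] length 4 -- new best
  Position 9 ('d'): repeat (last at 8), move window start to 9
  Position 9 ('d'): window [9,9] length 1
  Position 10 ('a'): window [9,10] length 2
  Position 11 ('d'): repeat (last at 9), move window start to 10
  Position 11 ('d'): window [10,11] length 2
Longest substring with no repeats: "gcbd" with length 4

4


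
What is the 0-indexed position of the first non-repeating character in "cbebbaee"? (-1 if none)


Input: cbebbaee
Character frequencies:
  'a': 1
  'b': 3
  'c': 1
  'e': 3
Scanning left to right for freq == 1:
  Position 0 ('c'): unique! => answer = 0

0


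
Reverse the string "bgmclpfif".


Input: bgmclpfif
Reading characters right to left:
  Position 8: 'f'
  Position 7: 'i'
  Position 6: 'f'
  Position 5: 'p'
  Position 4: 'l'
  Position 3: 'c'
  Position 2: 'm'
  Position 1: 'g'
  Position 0: 'b'
Reversed: fifplcmgb

fifplcmgb


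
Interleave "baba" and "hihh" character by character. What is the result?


Interleaving "baba" and "hihh":
  Position 0: 'b' from first, 'h' from second => "bh"
  Position 1: 'a' from first, 'i' from second => "ai"
  Position 2: 'b' from first, 'h' from second => "bh"
  Position 3: 'a' from first, 'h' from second => "ah"
Result: bhaibhah

bhaibhah


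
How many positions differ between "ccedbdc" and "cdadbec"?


Comparing "ccedbdc" and "cdadbec" position by position:
  Position 0: 'c' vs 'c' => same
  Position 1: 'c' vs 'd' => DIFFER
  Position 2: 'e' vs 'a' => DIFFER
  Position 3: 'd' vs 'd' => same
  Position 4: 'b' vs 'b' => same
  Position 5: 'd' vs 'e' => DIFFER
  Position 6: 'c' vs 'c' => same
Positions that differ: 3

3


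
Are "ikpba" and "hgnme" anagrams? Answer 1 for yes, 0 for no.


Strings: "ikpba", "hgnme"
Sorted first:  abikp
Sorted second: eghmn
Differ at position 0: 'a' vs 'e' => not anagrams

0


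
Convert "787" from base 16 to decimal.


Input: "787" in base 16
Positional expansion:
  Digit '7' (value 7) x 16^2 = 1792
  Digit '8' (value 8) x 16^1 = 128
  Digit '7' (value 7) x 16^0 = 7
Sum = 1927

1927


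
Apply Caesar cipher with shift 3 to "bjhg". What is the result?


Caesar cipher: shift "bjhg" by 3
  'b' (pos 1) + 3 = pos 4 = 'e'
  'j' (pos 9) + 3 = pos 12 = 'm'
  'h' (pos 7) + 3 = pos 10 = 'k'
  'g' (pos 6) + 3 = pos 9 = 'j'
Result: emkj

emkj


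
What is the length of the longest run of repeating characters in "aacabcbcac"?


Input: "aacabcbcac"
Scanning for longest run:
  Position 1 ('a'): continues run of 'a', length=2
  Position 2 ('c'): new char, reset run to 1
  Position 3 ('a'): new char, reset run to 1
  Position 4 ('b'): new char, reset run to 1
  Position 5 ('c'): new char, reset run to 1
  Position 6 ('b'): new char, reset run to 1
  Position 7 ('c'): new char, reset run to 1
  Position 8 ('a'): new char, reset run to 1
  Position 9 ('c'): new char, reset run to 1
Longest run: 'a' with length 2

2


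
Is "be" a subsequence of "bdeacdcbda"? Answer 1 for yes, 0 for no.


Check if "be" is a subsequence of "bdeacdcbda"
Greedy scan:
  Position 0 ('b'): matches sub[0] = 'b'
  Position 1 ('d'): no match needed
  Position 2 ('e'): matches sub[1] = 'e'
  Position 3 ('a'): no match needed
  Position 4 ('c'): no match needed
  Position 5 ('d'): no match needed
  Position 6 ('c'): no match needed
  Position 7 ('b'): no match needed
  Position 8 ('d'): no match needed
  Position 9 ('a'): no match needed
All 2 characters matched => is a subsequence

1
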